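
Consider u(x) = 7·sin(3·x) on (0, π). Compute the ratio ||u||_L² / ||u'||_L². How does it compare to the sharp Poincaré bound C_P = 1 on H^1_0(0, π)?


||u||_L² / ||u'||_L² = 1/3 < C_P = 1.

u(x) = 7·sin(3·x), so u'(x) = 21*cos(3*x).
Writing u(x) = A·sin(kπx/L) with A = 7 and k = 3, use ∫_0^L sin²(kπx/L) dx = L/2 and ∫_0^L cos²(kπx/L) dx = L/2.
u² = 49·sin²(3·x) and (u')² = 441·cos²(3·x), and each of sin², cos² integrates to L/2 = π/2 over (0, π).
∫_0^π u² dx = 49*π/2, so ||u||_L² = 7*sqrt(2)*sqrt(π)/2.
∫_0^π (u')² dx = 441*π/2, so ||u'||_L² = 21*sqrt(2)*sqrt(π)/2.
Ratio ||u||_L² / ||u'||_L² = 1/3.
Sharp Poincaré constant on H^1_0(0, π) is C_P = L/π = 1, achieved by sin(x).
This is the k = 3 harmonic; the ratio L/(kπ) is strictly less than C_P = L/π, consistent with the sharp inequality ||u||_L² ≤ C_P ||u'||_L².


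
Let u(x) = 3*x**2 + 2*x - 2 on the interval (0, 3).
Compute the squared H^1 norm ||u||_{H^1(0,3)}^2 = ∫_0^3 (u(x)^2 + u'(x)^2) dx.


||u||_{H^1}^2 = 5142/5

The H^1 norm (squared) on an interval (0, L) is
  ||u||_{H^1}^2 = ∫_0^L u(x)^2 dx + ∫_0^L u'(x)^2 dx.
Compute u'(x) = 6*x + 2.
Then u(x)^2 = 9*x**4 + 12*x**3 - 8*x**2 - 8*x + 4 and u'(x)^2 = 36*x**2 + 24*x + 4.
Integrate each monomial from 0 to 3 using ∫_0^3 c·x^n dx = c·3^(n+1)/(n+1):
  ∫_0^3 u(x)^2 dx = ∫_0^3 (9*x^4 + 12*x^3 - 8*x^2 - 8*x + 4) dx. Term by term:
    ∫_0^3 9*x^4 dx = 2187/5;  ∫_0^3 12*x^3 dx = 243;  ∫_0^3 -8*x^2 dx = -72;
    ∫_0^3 -8*x dx = -36;  ∫_0^3 4 dx = 12.
  Sum: 2187/5 + 243 − 72 − 36 + 12 = 2922/5.
  ∫_0^3 u'(x)^2 dx = ∫_0^3 (36*x^2 + 24*x + 4) dx. Term by term:
    ∫_0^3 36*x^2 dx = 324;  ∫_0^3 24*x dx = 108;  ∫_0^3 4 dx = 12.
  Sum: 324 + 108 + 12 = 444.
Adding: ||u||_{H^1}^2 = 2922/5 + 444 = 5142/5.


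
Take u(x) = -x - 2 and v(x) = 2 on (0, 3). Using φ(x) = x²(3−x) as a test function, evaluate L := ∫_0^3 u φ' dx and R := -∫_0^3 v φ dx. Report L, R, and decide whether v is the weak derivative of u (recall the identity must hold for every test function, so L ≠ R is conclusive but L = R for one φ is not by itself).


LHS = 27/4, RHS = -27/2. No, v is not the weak derivative of u.

u(x) = -x - 2, classical derivative u'(x) = -1.
φ(x) = x²(3−x), so φ'(x) = 3*x*(2 - x).
Note φ(0) = φ(3) = 0, so the boundary term u·φ vanishes.
LHS = ∫_0^3 u(x) φ'(x) dx = ∫_0^3 (3*x^3 - 12*x) dx. Term by term:
  ∫_0^3 3*x^3 dx = 243/4;  ∫_0^3 -12*x dx = -54.
Sum: 243/4 − 54 = 27/4.
So LHS = 27/4.
∫_0^3 v(x) φ(x) dx = ∫_0^3 (-2*x^3 + 6*x^2) dx. Term by term:
  ∫_0^3 -2*x^3 dx = -81/2;  ∫_0^3 6*x^2 dx = 54.
Sum: -81/2 + 54 = 27/2.
So RHS = -∫_0^3 v(x) φ(x) dx = -27/2.
LHS − RHS = 81/4 ≠ 0, so the identity fails.
(For a valid weak derivative the identity must hold for EVERY test function, in particular this one. The failure shows v is NOT the weak derivative of u.)
Correct weak derivative would be u'(x) = -1.


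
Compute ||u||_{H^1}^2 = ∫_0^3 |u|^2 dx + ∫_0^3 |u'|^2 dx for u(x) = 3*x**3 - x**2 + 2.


||u||_{H^1}^2 = 195792/35

The H^1 norm (squared) on an interval (0, L) is
  ||u||_{H^1}^2 = ∫_0^L u(x)^2 dx + ∫_0^L u'(x)^2 dx.
Compute u'(x) = 9*x**2 - 2*x.
Then u(x)^2 = 9*x**6 - 6*x**5 + x**4 + 12*x**3 - 4*x**2 + 4 and u'(x)^2 = 81*x**4 - 36*x**3 + 4*x**2.
Integrate each monomial from 0 to 3 using ∫_0^3 c·x^n dx = c·3^(n+1)/(n+1):
  ∫_0^3 u(x)^2 dx = ∫_0^3 (9*x^6 - 6*x^5 + x^4 + 12*x^3 - 4*x^2 + 4) dx. Term by term:
    ∫_0^3 9*x^6 dx = 19683/7;  ∫_0^3 -6*x^5 dx = -729;  ∫_0^3 x^4 dx = 243/5;
    ∫_0^3 12*x^3 dx = 243;  ∫_0^3 -4*x^2 dx = -36;  ∫_0^3 4 dx = 12.
  Sum: 19683/7 − 729 + 243/5 + 243 − 36 + 12 = 82266/35.
  ∫_0^3 u'(x)^2 dx = ∫_0^3 (81*x^4 - 36*x^3 + 4*x^2) dx. Term by term:
    ∫_0^3 81*x^4 dx = 19683/5;  ∫_0^3 -36*x^3 dx = -729;  ∫_0^3 4*x^2 dx = 36.
  Sum: 19683/5 − 729 + 36 = 16218/5.
Adding: ||u||_{H^1}^2 = 82266/35 + 16218/5 = 195792/35.


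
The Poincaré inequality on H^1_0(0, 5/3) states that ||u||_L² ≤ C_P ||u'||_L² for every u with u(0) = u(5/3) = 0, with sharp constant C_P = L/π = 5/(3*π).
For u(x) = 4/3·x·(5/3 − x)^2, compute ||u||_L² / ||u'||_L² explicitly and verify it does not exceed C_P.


||u||_L² / ||u'||_L² = 5*sqrt(14)/42 < C_P = 5/(3*π).

u(x) = 4/3·x·(5/3 − x)^2, so u'(x) = 4*x^2 - 80*x/9 + 100/27.
u(x) = 4/3·x·(5/3 − x)^2 vanishes at x = 0 and x = 5/3, so u ∈ H^1_0(0, 5/3). Differentiate via the product rule and integrate the resulting polynomials term by term.
  ∫_0^5/3 u² dx = ∫_0^5/3 (16*x^6/9 - 320*x^5/27 + 800*x^4/27 - 8000*x^3/243 + 10000*x^2/729) dx. Term by term:
    ∫_0^5/3 16*x^6/9 dx = 1250000/137781;  ∫_0^5/3 -320*x^5/27 dx = -2500000/59049;  ∫_0^5/3 800*x^4/27 dx = 500000/6561;
    ∫_0^5/3 -8000*x^3/243 dx = -1250000/19683;  ∫_0^5/3 10000*x^2/729 dx = 1250000/59049.
  Sum: 1250000/137781 − 2500000/59049 + 500000/6561 − 1250000/19683 + 1250000/59049 = 250000/413343.
  ∫_0^5/3 (u')² dx = ∫_0^5/3 (16*x^4 - 640*x^3/9 + 8800*x^2/81 - 16000*x/243 + 10000/729) dx. Term by term:
    ∫_0^5/3 16*x^4 dx = 10000/243;  ∫_0^5/3 -640*x^3/9 dx = -100000/729;  ∫_0^5/3 8800*x^2/81 dx = 1100000/6561;
    ∫_0^5/3 -16000*x/243 dx = -200000/2187;  ∫_0^5/3 10000/729 dx = 50000/2187.
  Sum: 10000/243 − 100000/729 + 1100000/6561 − 200000/2187 + 50000/2187 = 20000/6561.
∫_0^5/3 u² dx = 250000/413343, so ||u||_L² = 500*sqrt(7)/1701.
∫_0^5/3 (u')² dx = 20000/6561, so ||u'||_L² = 100*sqrt(2)/81.
Ratio ||u||_L² / ||u'||_L² = 5*sqrt(14)/42.
Sharp Poincaré constant on H^1_0(0, 5/3) is C_P = L/π = 5/(3*π), achieved by sin(3*π/5·x).
A polynomial bump cannot attain the sharp Poincaré constant (only the first sine eigenfunction does), so the ratio is strictly less than C_P, consistent with ||u||_L² ≤ C_P ||u'||_L².


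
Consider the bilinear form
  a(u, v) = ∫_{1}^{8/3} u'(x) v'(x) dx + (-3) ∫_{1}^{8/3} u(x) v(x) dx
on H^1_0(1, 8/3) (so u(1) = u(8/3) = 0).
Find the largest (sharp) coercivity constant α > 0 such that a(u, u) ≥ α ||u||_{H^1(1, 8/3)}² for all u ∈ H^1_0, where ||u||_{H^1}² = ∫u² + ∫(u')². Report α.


α = 3*(-25 + 3*π^2)/(25 + 9*π^2)

Coercivity of a(·,·) on H^1_0(1, 8/3) means a(u, u) ≥ α ||u||_{H^1}² for every u ∈ H^1_0.
The interval has length L = 5/3, and Poincaré/coercivity depend only on L. Here a(u, u) = ∫(u')² + (-3)·∫u².
Here c = -3 < 0 with |c| < (π/L)² = 9*π^2/25, so coercivity still holds. The condition a(u,u) ≥ α||u||_{H^1}² reads (1−α)∫(u')² ≥ (α−c)∫u². Any admissible α is ≤ 1 (rapidly oscillating u have ∫u²/∫(u')² → 0), and α = 1 would force 0 ≥ (1−c)∫u², impossible since c < 1; so 1−α > 0. By the sharp Poincaré inequality on H^1_0 of an interval of length L, ∫(u')² ≥ (π/L)²∫u² with equality for the first sine mode sin(π(x−x₀)/L) (x₀ the left endpoint), so the inequality holds for all u iff (1−α)(π/L)² ≥ α − c, i.e. α ≤ ((π/L)² + c)/((π/L)² + 1) = (1 + c(L/π)²)/(1 + (L/π)²). (Direct route, valid since c ≤ 0: Poincaré gives c∫u² ≥ c(L/π)²∫(u')², so a(u,u) ≥ (1 + c(L/π)²)∫(u')², while ||u||_{H^1}² ≤ (1 + (L/π)²)∫(u')²; dividing yields the same α.) With (π/L)² = 9*π^2/25 and c = -3, the largest admissible constant is α = ((π/L)² + c)/((π/L)² + 1).
Simplifying, α = 3*(-25 + 3*π^2)/(25 + 9*π^2).


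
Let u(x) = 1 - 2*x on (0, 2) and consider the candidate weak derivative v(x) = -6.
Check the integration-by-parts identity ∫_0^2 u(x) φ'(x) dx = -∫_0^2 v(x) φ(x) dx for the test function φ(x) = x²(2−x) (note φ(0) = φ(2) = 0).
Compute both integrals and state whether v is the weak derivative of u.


LHS = 8/3, RHS = 8. No, v is not the weak derivative of u.

u(x) = 1 - 2*x, classical derivative u'(x) = -2.
φ(x) = x²(2−x), so φ'(x) = x*(4 - 3*x).
Note φ(0) = φ(2) = 0, so the boundary term u·φ vanishes.
LHS = ∫_0^2 u(x) φ'(x) dx = ∫_0^2 (6*x^3 - 11*x^2 + 4*x) dx. Term by term:
  ∫_0^2 6*x^3 dx = 24;  ∫_0^2 -11*x^2 dx = -88/3;  ∫_0^2 4*x dx = 8.
Sum: 24 − 88/3 + 8 = 8/3.
So LHS = 8/3.
∫_0^2 v(x) φ(x) dx = ∫_0^2 (6*x^3 - 12*x^2) dx. Term by term:
  ∫_0^2 6*x^3 dx = 24;  ∫_0^2 -12*x^2 dx = -32.
Sum: 24 − 32 = -8.
So RHS = -∫_0^2 v(x) φ(x) dx = 8.
LHS − RHS = -16/3 ≠ 0, so the identity fails.
(For a valid weak derivative the identity must hold for EVERY test function, in particular this one. The failure shows v is NOT the weak derivative of u.)
Correct weak derivative would be u'(x) = -2.


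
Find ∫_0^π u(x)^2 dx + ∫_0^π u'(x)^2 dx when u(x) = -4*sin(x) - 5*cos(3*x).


||u||_{H^1(0,π)}^2 = 141*π

u'(x) = 15*sin(3*x) - 4*cos(x).
Expand u² and (u')² and integrate term by term on (0, π), using: for integers n ≥ 1, ∫_0^π sin²(nx) dx = ∫_0^π cos²(nx) dx = π/2; for n ≠ n', ∫_0^π sin(nx)sin(n'x) dx = ∫_0^π cos(nx)cos(n'x) dx = 0; and by product-to-sum, ∫_0^π sin(nx)cos(n'x) dx = ½∫_0^π [sin((n+n')x) + sin((n−n')x)] dx, which is 0 when n+n' is even and 2n/(n²−n'²) when n+n' is odd (it need not vanish on (0, π)).
  u² squared terms: (-5)²·∫cos(3x)² dx = 25·π/2 = 25*π/2;  (-4)²·∫sin(x)² dx = 16·π/2 = 8*π.
  u² cross terms: 2·(-5)·(-4)·∫cos(3x)·sin(x) dx = 40·(0) = 0.
  So ∫_0^π u² dx = 25*π/2 + 8*π + 0 = 41*π/2.
  (u')² squared terms: (-4)²·∫cos(x)² dx = 16·π/2 = 8*π;  (15)²·∫sin(3x)² dx = 225·π/2 = 225*π/2.
  (u')² cross terms: 2·(-4)·(15)·∫cos(x)·sin(3x) dx = -120·(0) = 0.
  So ∫_0^π (u')² dx = 8*π + 225*π/2 + 0 = 241*π/2.
||u||_{H^1}^2 = (41*π/2) + (241*π/2) = 141*π.


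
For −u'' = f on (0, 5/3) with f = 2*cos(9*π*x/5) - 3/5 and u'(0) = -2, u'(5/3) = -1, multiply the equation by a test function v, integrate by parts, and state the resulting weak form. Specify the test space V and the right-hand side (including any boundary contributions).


V = H^1(0, 5/3) (v unrestricted at boundary; u is determined up to an additive constant); weak form: ∫_0^5/3 u'v' dx = ∫_0^5/3 (2*cos(9*π*x/5) - 3/5) v dx − v(5/3) + 2·v(0) for all v ∈ V.

Multiply both sides by a test function v and integrate from 0 to 5/3:
  ∫_0^5/3 −u''(x) v(x) dx = ∫_0^5/3 f(x) v(x) dx.
Integrate the LHS by parts once:
  ∫_0^5/3 −u'' v dx = −[u'(x) v(x)]_0^5/3 + ∫_0^5/3 u'(x) v'(x) dx.
Thus ∫_0^5/3 u'(x) v'(x) dx = ∫_0^5/3 f(x) v(x) dx + [u'(x) v(x)]_0^5/3.
Choose V so that boundary terms are either known or forced to vanish.
u has inhomogeneous Neumann u'(0) = -2, u'(5/3) = -1. [u' v]_0^5/3 = (-1)·v(5/3) − (-2)·v(0) = − v(5/3) + 2·v(0). Take V = H^1(0, 5/3); boundary term becomes part of RHS.
Weak formulation: find u (satisfying any essential BC) such that ∫_0^5/3 u'(x) v'(x) dx = ∫_0^5/3 f v dx − v(5/3) + 2·v(0) for all v ∈ V (Neumann data are natural BCs: they enter the RHS as boundary terms).
Substituting f(x) = 2*cos(9*π*x/5) - 3/5, the right-hand side is ∫_0^5/3 (2*cos(9*π*x/5) - 3/5) v dx − v(5/3) + 2·v(0).
Compatibility check (pure Neumann): taking v ≡ 1 ∈ V gives 0 = ∫_0^5/3 f dx + (-1) − (-2), i.e. ∫_0^5/3 f dx must equal u'(0) − u'(5/3) = -1. Indeed ∫_0^5/3 (2*cos(9*π*x/5) - 3/5) dx = -1, so the data are compatible. The solution is then unique only up to an additive constant (fix it e.g. by requiring ∫_0^5/3 u dx = 0).


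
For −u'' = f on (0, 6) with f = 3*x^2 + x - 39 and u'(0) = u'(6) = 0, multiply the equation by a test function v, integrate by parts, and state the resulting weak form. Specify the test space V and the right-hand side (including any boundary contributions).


V = H^1(0, 6) (no boundary constraint on v; u is determined up to an additive constant); weak form: ∫_0^6 u'v' dx = ∫_0^6 (3*x^2 + x - 39) v dx for all v ∈ V.

Multiply both sides by a test function v and integrate from 0 to 6:
  ∫_0^6 −u''(x) v(x) dx = ∫_0^6 f(x) v(x) dx.
Integrate the LHS by parts once:
  ∫_0^6 −u'' v dx = −[u'(x) v(x)]_0^6 + ∫_0^6 u'(x) v'(x) dx.
Thus ∫_0^6 u'(x) v'(x) dx = ∫_0^6 f(x) v(x) dx + [u'(x) v(x)]_0^6.
Choose V so that boundary terms are either known or forced to vanish.
u has homogeneous Neumann: u'(0) = u'(6) = 0. So [u' v]_0^6 = 0·v(6) − 0·v(0) = 0 for any v; take V = H^1(0, 6).
Weak formulation: find u (satisfying any essential BC) such that ∫_0^6 u'(x) v'(x) dx = ∫_0^6 f v dx for all v ∈ V (homogeneous Neumann, so boundary terms vanish).
Substituting f(x) = 3*x^2 + x - 39, the right-hand side is ∫_0^6 (3*x^2 + x - 39) v dx.
Compatibility check (pure Neumann): taking v ≡ 1 ∈ V gives 0 = ∫_0^6 f dx + (0) − (0), i.e. ∫_0^6 f dx must equal u'(0) − u'(6) = 0. Indeed ∫_0^6 (3*x^2 + x - 39) dx = 0, so the data are compatible. The solution is then unique only up to an additive constant (fix it e.g. by requiring ∫_0^6 u dx = 0).


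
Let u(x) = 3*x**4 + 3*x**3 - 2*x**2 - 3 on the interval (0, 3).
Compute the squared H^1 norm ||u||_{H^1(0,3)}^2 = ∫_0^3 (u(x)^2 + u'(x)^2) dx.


||u||_{H^1}^2 = 14046309/140

The H^1 norm (squared) on an interval (0, L) is
  ||u||_{H^1}^2 = ∫_0^L u(x)^2 dx + ∫_0^L u'(x)^2 dx.
Compute u'(x) = 12*x**3 + 9*x**2 - 4*x.
Then u(x)^2 = 9*x**8 + 18*x**7 - 3*x**6 - 12*x**5 - 14*x**4 - 18*x**3 + 12*x**2 + 9 and u'(x)^2 = 144*x**6 + 216*x**5 - 15*x**4 - 72*x**3 + 16*x**2.
Integrate each monomial from 0 to 3 using ∫_0^3 c·x^n dx = c·3^(n+1)/(n+1):
  ∫_0^3 u(x)^2 dx = ∫_0^3 (9*x^8 + 18*x^7 - 3*x^6 - 12*x^5 - 14*x^4 - 18*x^3 + 12*x^2 + 9) dx. Term by term:
    ∫_0^3 9*x^8 dx = 19683;  ∫_0^3 18*x^7 dx = 59049/4;  ∫_0^3 -3*x^6 dx = -6561/7;
    ∫_0^3 -12*x^5 dx = -1458;  ∫_0^3 -14*x^4 dx = -3402/5;  ∫_0^3 -18*x^3 dx = -729/2;
    ∫_0^3 12*x^2 dx = 108;  ∫_0^3 9 dx = 27.
  Sum: 19683 + 59049/4 − 6561/7 − 1458 − 3402/5 − 729/2 + 108 + 27 = 4359609/140.
  ∫_0^3 u'(x)^2 dx = ∫_0^3 (144*x^6 + 216*x^5 - 15*x^4 - 72*x^3 + 16*x^2) dx. Term by term:
    ∫_0^3 144*x^6 dx = 314928/7;  ∫_0^3 216*x^5 dx = 26244;  ∫_0^3 -15*x^4 dx = -729;
    ∫_0^3 -72*x^3 dx = -1458;  ∫_0^3 16*x^2 dx = 144.
  Sum: 314928/7 + 26244 − 729 − 1458 + 144 = 484335/7.
Adding: ||u||_{H^1}^2 = 4359609/140 + 484335/7 = 14046309/140.


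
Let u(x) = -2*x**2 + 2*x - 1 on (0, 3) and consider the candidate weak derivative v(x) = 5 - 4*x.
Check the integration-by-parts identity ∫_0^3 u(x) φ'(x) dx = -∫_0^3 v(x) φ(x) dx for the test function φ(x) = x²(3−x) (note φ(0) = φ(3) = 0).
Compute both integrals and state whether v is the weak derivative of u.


LHS = 351/10, RHS = 297/20. No, v is not the weak derivative of u.

u(x) = -2*x**2 + 2*x - 1, classical derivative u'(x) = 2 - 4*x.
φ(x) = x²(3−x), so φ'(x) = 3*x*(2 - x).
Note φ(0) = φ(3) = 0, so the boundary term u·φ vanishes.
LHS = ∫_0^3 u(x) φ'(x) dx = ∫_0^3 (6*x^4 - 18*x^3 + 15*x^2 - 6*x) dx. Term by term:
  ∫_0^3 6*x^4 dx = 1458/5;  ∫_0^3 -18*x^3 dx = -729/2;  ∫_0^3 15*x^2 dx = 135;
  ∫_0^3 -6*x dx = -27.
Sum: 1458/5 − 729/2 + 135 − 27 = 351/10.
So LHS = 351/10.
∫_0^3 v(x) φ(x) dx = ∫_0^3 (4*x^4 - 17*x^3 + 15*x^2) dx. Term by term:
  ∫_0^3 4*x^4 dx = 972/5;  ∫_0^3 -17*x^3 dx = -1377/4;  ∫_0^3 15*x^2 dx = 135.
Sum: 972/5 − 1377/4 + 135 = -297/20.
So RHS = -∫_0^3 v(x) φ(x) dx = 297/20.
LHS − RHS = 81/4 ≠ 0, so the identity fails.
(For a valid weak derivative the identity must hold for EVERY test function, in particular this one. The failure shows v is NOT the weak derivative of u.)
Correct weak derivative would be u'(x) = 2 - 4*x.


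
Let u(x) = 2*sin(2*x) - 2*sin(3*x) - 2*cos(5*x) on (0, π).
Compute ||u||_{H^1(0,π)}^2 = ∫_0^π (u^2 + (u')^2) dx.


||u||_{H^1(0,π)}^2 = 832/21 + 82*π

u'(x) = 10*sin(5*x) + 4*cos(2*x) - 6*cos(3*x).
Expand u² and (u')² and integrate term by term on (0, π), using: for integers n ≥ 1, ∫_0^π sin²(nx) dx = ∫_0^π cos²(nx) dx = π/2; for n ≠ n', ∫_0^π sin(nx)sin(n'x) dx = ∫_0^π cos(nx)cos(n'x) dx = 0; and by product-to-sum, ∫_0^π sin(nx)cos(n'x) dx = ½∫_0^π [sin((n+n')x) + sin((n−n')x)] dx, which is 0 when n+n' is even and 2n/(n²−n'²) when n+n' is odd (it need not vanish on (0, π)).
  u² squared terms: (-2)²·∫cos(5x)² dx = 4·π/2 = 2*π;  (-2)²·∫sin(3x)² dx = 4·π/2 = 2*π;  (2)²·∫sin(2x)² dx = 4·π/2 = 2*π.
  u² cross terms: 2·(-2)·(-2)·∫cos(5x)·sin(3x) dx = 8·(0) = 0;  2·(-2)·(2)·∫cos(5x)·sin(2x) dx = -8·(-4/21) = 32/21;  2·(-2)·(2)·∫sin(3x)·sin(2x) dx = -8·(0) = 0.
  So ∫_0^π u² dx = 2*π + 2*π + 2*π + 0 + 32/21 + 0 = 32/21 + 6*π.
  (u')² squared terms: (-6)²·∫cos(3x)² dx = 36·π/2 = 18*π;  (4)²·∫cos(2x)² dx = 16·π/2 = 8*π;  (10)²·∫sin(5x)² dx = 100·π/2 = 50*π.
  (u')² cross terms: 2·(-6)·(4)·∫cos(3x)·cos(2x) dx = -48·(0) = 0;  2·(-6)·(10)·∫cos(3x)·sin(5x) dx = -120·(0) = 0;  2·(4)·(10)·∫cos(2x)·sin(5x) dx = 80·(10/21) = 800/21.
  So ∫_0^π (u')² dx = 18*π + 8*π + 50*π + 0 + 0 + 800/21 = 800/21 + 76*π.
||u||_{H^1}^2 = (32/21 + 6*π) + (800/21 + 76*π) = 832/21 + 82*π.


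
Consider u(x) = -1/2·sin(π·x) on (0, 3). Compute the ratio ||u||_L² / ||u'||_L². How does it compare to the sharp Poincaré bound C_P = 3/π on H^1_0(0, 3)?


||u||_L² / ||u'||_L² = 1/π < C_P = 3/π.

u(x) = -1/2·sin(π·x), so u'(x) = -π*cos(π*x)/2.
Writing u(x) = A·sin(kπx/L) with A = -1/2 and k = 3, use ∫_0^L sin²(kπx/L) dx = L/2 and ∫_0^L cos²(kπx/L) dx = L/2.
u² = 1/4·sin²(π·x) and (u')² = π^2/4·cos²(π·x), and each of sin², cos² integrates to L/2 = 3/2 over (0, 3).
∫_0^3 u² dx = 3/8, so ||u||_L² = sqrt(6)/4.
∫_0^3 (u')² dx = 3*π^2/8, so ||u'||_L² = sqrt(6)*π/4.
Ratio ||u||_L² / ||u'||_L² = 1/π.
Sharp Poincaré constant on H^1_0(0, 3) is C_P = L/π = 3/π, achieved by sin(π/3·x).
This is the k = 3 harmonic; the ratio L/(kπ) is strictly less than C_P = L/π, consistent with the sharp inequality ||u||_L² ≤ C_P ||u'||_L².


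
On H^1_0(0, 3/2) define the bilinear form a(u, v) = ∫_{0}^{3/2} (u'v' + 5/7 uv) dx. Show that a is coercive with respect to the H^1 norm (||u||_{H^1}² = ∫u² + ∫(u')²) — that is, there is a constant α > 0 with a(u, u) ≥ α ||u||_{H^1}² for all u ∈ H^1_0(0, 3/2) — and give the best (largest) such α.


α = (45 + 28*π^2)/(7*(9 + 4*π^2))

Coercivity of a(·,·) on H^1_0(0, 3/2) means a(u, u) ≥ α ||u||_{H^1}² for every u ∈ H^1_0.
The interval has length L = 3/2, and Poincaré/coercivity depend only on L. Here a(u, u) = ∫(u')² + (5/7)·∫u².
Here 0 < c = 5/7 < 1. The condition a(u,u) ≥ α||u||_{H^1}² reads (1−α)∫(u')² ≥ (α−c)∫u². Any admissible α is ≤ 1 (rapidly oscillating u have ∫u²/∫(u')² → 0), and α = 1 would force 0 ≥ (1−c)∫u², impossible since c < 1; so 1−α > 0. By the sharp Poincaré inequality on H^1_0 of an interval of length L, ∫(u')² ≥ (π/L)²∫u² with equality for the first sine mode sin(π(x−x₀)/L) (x₀ the left endpoint), so the inequality holds for all u iff (1−α)(π/L)² ≥ α − c, i.e. α ≤ ((π/L)² + c)/((π/L)² + 1) = (1 + c(L/π)²)/(1 + (L/π)²). With (π/L)² = 4*π^2/9 and c = 5/7, the largest admissible constant is α = ((π/L)² + c)/((π/L)² + 1).
Simplifying, α = (45 + 28*π^2)/(7*(9 + 4*π^2)).


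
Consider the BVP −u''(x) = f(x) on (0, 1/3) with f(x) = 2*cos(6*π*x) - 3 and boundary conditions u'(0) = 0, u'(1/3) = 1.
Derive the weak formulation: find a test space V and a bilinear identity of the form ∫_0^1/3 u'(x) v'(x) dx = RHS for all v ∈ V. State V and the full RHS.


V = H^1(0, 1/3) (v unrestricted at boundary; u is determined up to an additive constant); weak form: ∫_0^1/3 u'v' dx = ∫_0^1/3 (2*cos(6*π*x) - 3) v dx + v(1/3) for all v ∈ V.

Multiply both sides by a test function v and integrate from 0 to 1/3:
  ∫_0^1/3 −u''(x) v(x) dx = ∫_0^1/3 f(x) v(x) dx.
Integrate the LHS by parts once:
  ∫_0^1/3 −u'' v dx = −[u'(x) v(x)]_0^1/3 + ∫_0^1/3 u'(x) v'(x) dx.
Thus ∫_0^1/3 u'(x) v'(x) dx = ∫_0^1/3 f(x) v(x) dx + [u'(x) v(x)]_0^1/3.
Choose V so that boundary terms are either known or forced to vanish.
u has inhomogeneous Neumann u'(0) = 0, u'(1/3) = 1. [u' v]_0^1/3 = (1)·v(1/3) − (0)·v(0) = v(1/3). Take V = H^1(0, 1/3); boundary term becomes part of RHS.
Weak formulation: find u (satisfying any essential BC) such that ∫_0^1/3 u'(x) v'(x) dx = ∫_0^1/3 f v dx + v(1/3) for all v ∈ V (Neumann data are natural BCs: they enter the RHS as boundary terms).
Substituting f(x) = 2*cos(6*π*x) - 3, the right-hand side is ∫_0^1/3 (2*cos(6*π*x) - 3) v dx + v(1/3).
Compatibility check (pure Neumann): taking v ≡ 1 ∈ V gives 0 = ∫_0^1/3 f dx + (1) − (0), i.e. ∫_0^1/3 f dx must equal u'(0) − u'(1/3) = -1. Indeed ∫_0^1/3 (2*cos(6*π*x) - 3) dx = -1, so the data are compatible. The solution is then unique only up to an additive constant (fix it e.g. by requiring ∫_0^1/3 u dx = 0).


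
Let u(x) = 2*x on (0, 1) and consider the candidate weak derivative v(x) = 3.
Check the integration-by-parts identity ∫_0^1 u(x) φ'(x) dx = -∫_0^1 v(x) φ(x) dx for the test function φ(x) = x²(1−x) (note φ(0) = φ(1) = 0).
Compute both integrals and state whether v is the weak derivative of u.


LHS = -1/6, RHS = -1/4. No, v is not the weak derivative of u.

u(x) = 2*x, classical derivative u'(x) = 2.
φ(x) = x²(1−x), so φ'(x) = x*(2 - 3*x).
Note φ(0) = φ(1) = 0, so the boundary term u·φ vanishes.
LHS = ∫_0^1 u(x) φ'(x) dx = ∫_0^1 (-6*x^3 + 4*x^2) dx. Term by term:
  ∫_0^1 -6*x^3 dx = -3/2;  ∫_0^1 4*x^2 dx = 4/3.
Sum: -3/2 + 4/3 = -1/6.
So LHS = -1/6.
∫_0^1 v(x) φ(x) dx = ∫_0^1 (-3*x^3 + 3*x^2) dx. Term by term:
  ∫_0^1 -3*x^3 dx = -3/4;  ∫_0^1 3*x^2 dx = 1.
Sum: -3/4 + 1 = 1/4.
So RHS = -∫_0^1 v(x) φ(x) dx = -1/4.
LHS − RHS = 1/12 ≠ 0, so the identity fails.
(For a valid weak derivative the identity must hold for EVERY test function, in particular this one. The failure shows v is NOT the weak derivative of u.)
Correct weak derivative would be u'(x) = 2.


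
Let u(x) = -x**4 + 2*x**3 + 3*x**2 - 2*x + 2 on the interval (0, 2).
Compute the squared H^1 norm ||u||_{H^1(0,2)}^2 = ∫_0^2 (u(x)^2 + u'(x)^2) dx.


||u||_{H^1}^2 = 992/9

The H^1 norm (squared) on an interval (0, L) is
  ||u||_{H^1}^2 = ∫_0^L u(x)^2 dx + ∫_0^L u'(x)^2 dx.
Compute u'(x) = -4*x**3 + 6*x**2 + 6*x - 2.
Then u(x)^2 = x**8 - 4*x**7 - 2*x**6 + 16*x**5 - 3*x**4 - 4*x**3 + 16*x**2 - 8*x + 4 and u'(x)^2 = 16*x**6 - 48*x**5 - 12*x**4 + 88*x**3 + 12*x**2 - 24*x + 4.
Integrate each monomial from 0 to 2 using ∫_0^2 c·x^n dx = c·2^(n+1)/(n+1):
  ∫_0^2 u(x)^2 dx = ∫_0^2 (x^8 - 4*x^7 - 2*x^6 + 16*x^5 - 3*x^4 - 4*x^3 + 16*x^2 - 8*x + 4) dx. Term by term:
    ∫_0^2 x^8 dx = 512/9;  ∫_0^2 -4*x^7 dx = -128;  ∫_0^2 -2*x^6 dx = -256/7;
    ∫_0^2 16*x^5 dx = 512/3;  ∫_0^2 -3*x^4 dx = -96/5;  ∫_0^2 -4*x^3 dx = -16;
    ∫_0^2 16*x^2 dx = 128/3;  ∫_0^2 -8*x dx = -16;  ∫_0^2 4 dx = 8.
  Sum: 512/9 − 128 − 256/7 + 512/3 − 96/5 − 16 + 128/3 − 16 + 8 = 19672/315.
  ∫_0^2 u'(x)^2 dx = ∫_0^2 (16*x^6 - 48*x^5 - 12*x^4 + 88*x^3 + 12*x^2 - 24*x + 4) dx. Term by term:
    ∫_0^2 16*x^6 dx = 2048/7;  ∫_0^2 -48*x^5 dx = -512;  ∫_0^2 -12*x^4 dx = -384/5;
    ∫_0^2 88*x^3 dx = 352;  ∫_0^2 12*x^2 dx = 32;  ∫_0^2 -24*x dx = -48;
    ∫_0^2 4 dx = 8.
  Sum: 2048/7 − 512 − 384/5 + 352 + 32 − 48 + 8 = 1672/35.
Adding: ||u||_{H^1}^2 = 19672/315 + 1672/35 = 992/9.


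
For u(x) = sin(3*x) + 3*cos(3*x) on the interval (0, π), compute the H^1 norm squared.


||u||_{H^1(0,π)}^2 = 50*π

u'(x) = -9*sin(3*x) + 3*cos(3*x).
Expand u² and (u')² and integrate term by term on (0, π), using: for integers n ≥ 1, ∫_0^π sin²(nx) dx = ∫_0^π cos²(nx) dx = π/2; for n ≠ n', ∫_0^π sin(nx)sin(n'x) dx = ∫_0^π cos(nx)cos(n'x) dx = 0; and by product-to-sum, ∫_0^π sin(nx)cos(n'x) dx = ½∫_0^π [sin((n+n')x) + sin((n−n')x)] dx, which is 0 when n+n' is even and 2n/(n²−n'²) when n+n' is odd (it need not vanish on (0, π)).
  u² squared terms: (3)²·∫cos(3x)² dx = 9·π/2 = 9*π/2;  (1)²·∫sin(3x)² dx = 1·π/2 = π/2.
  u² cross terms: 2·(3)·(1)·∫cos(3x)·sin(3x) dx = 6·(0) = 0.
  So ∫_0^π u² dx = 9*π/2 + π/2 + 0 = 5*π.
  (u')² squared terms: (-9)²·∫sin(3x)² dx = 81·π/2 = 81*π/2;  (3)²·∫cos(3x)² dx = 9·π/2 = 9*π/2.
  (u')² cross terms: 2·(-9)·(3)·∫sin(3x)·cos(3x) dx = -54·(0) = 0.
  So ∫_0^π (u')² dx = 81*π/2 + 9*π/2 + 0 = 45*π.
||u||_{H^1}^2 = (5*π) + (45*π) = 50*π.


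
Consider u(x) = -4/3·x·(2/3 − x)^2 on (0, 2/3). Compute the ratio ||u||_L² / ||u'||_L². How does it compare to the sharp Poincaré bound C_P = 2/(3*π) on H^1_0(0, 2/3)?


||u||_L² / ||u'||_L² = sqrt(14)/21 < C_P = 2/(3*π).

u(x) = -4/3·x·(2/3 − x)^2, so u'(x) = -4*x^2 + 32*x/9 - 16/27.
u(x) = -4/3·x·(2/3 − x)^2 vanishes at x = 0 and x = 2/3, so u ∈ H^1_0(0, 2/3). Differentiate via the product rule and integrate the resulting polynomials term by term.
  ∫_0^2/3 u² dx = ∫_0^2/3 (16*x^6/9 - 128*x^5/27 + 128*x^4/27 - 512*x^3/243 + 256*x^2/729) dx. Term by term:
    ∫_0^2/3 16*x^6/9 dx = 2048/137781;  ∫_0^2/3 -128*x^5/27 dx = -4096/59049;  ∫_0^2/3 128*x^4/27 dx = 4096/32805;
    ∫_0^2/3 -512*x^3/243 dx = -2048/19683;  ∫_0^2/3 256*x^2/729 dx = 2048/59049.
  Sum: 2048/137781 − 4096/59049 + 4096/32805 − 2048/19683 + 2048/59049 = 2048/2066715.
  ∫_0^2/3 (u')² dx = ∫_0^2/3 (16*x^4 - 256*x^3/9 + 1408*x^2/81 - 1024*x/243 + 256/729) dx. Term by term:
    ∫_0^2/3 16*x^4 dx = 512/1215;  ∫_0^2/3 -256*x^3/9 dx = -1024/729;  ∫_0^2/3 1408*x^2/81 dx = 11264/6561;
    ∫_0^2/3 -1024*x/243 dx = -2048/2187;  ∫_0^2/3 256/729 dx = 512/2187.
  Sum: 512/1215 − 1024/729 + 11264/6561 − 2048/2187 + 512/2187 = 1024/32805.
∫_0^2/3 u² dx = 2048/2066715, so ||u||_L² = 32*sqrt(70)/8505.
∫_0^2/3 (u')² dx = 1024/32805, so ||u'||_L² = 32*sqrt(5)/405.
Ratio ||u||_L² / ||u'||_L² = sqrt(14)/21.
Sharp Poincaré constant on H^1_0(0, 2/3) is C_P = L/π = 2/(3*π), achieved by sin(3*π/2·x).
A polynomial bump cannot attain the sharp Poincaré constant (only the first sine eigenfunction does), so the ratio is strictly less than C_P, consistent with ||u||_L² ≤ C_P ||u'||_L².


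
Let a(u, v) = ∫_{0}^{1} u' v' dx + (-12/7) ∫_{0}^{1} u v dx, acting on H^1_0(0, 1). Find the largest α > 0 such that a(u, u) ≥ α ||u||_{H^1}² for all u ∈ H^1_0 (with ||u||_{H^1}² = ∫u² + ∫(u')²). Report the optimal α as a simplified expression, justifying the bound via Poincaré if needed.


α = (-12/7 + π^2)/(1 + π^2)

Coercivity of a(·,·) on H^1_0(0, 1) means a(u, u) ≥ α ||u||_{H^1}² for every u ∈ H^1_0.
The interval has length L = 1, and Poincaré/coercivity depend only on L. Here a(u, u) = ∫(u')² + (-12/7)·∫u².
Here c = -12/7 < 0 with |c| < (π/L)² = π^2, so coercivity still holds. The condition a(u,u) ≥ α||u||_{H^1}² reads (1−α)∫(u')² ≥ (α−c)∫u². Any admissible α is ≤ 1 (rapidly oscillating u have ∫u²/∫(u')² → 0), and α = 1 would force 0 ≥ (1−c)∫u², impossible since c < 1; so 1−α > 0. By the sharp Poincaré inequality on H^1_0 of an interval of length L, ∫(u')² ≥ (π/L)²∫u² with equality for the first sine mode sin(π(x−x₀)/L) (x₀ the left endpoint), so the inequality holds for all u iff (1−α)(π/L)² ≥ α − c, i.e. α ≤ ((π/L)² + c)/((π/L)² + 1) = (1 + c(L/π)²)/(1 + (L/π)²). (Direct route, valid since c ≤ 0: Poincaré gives c∫u² ≥ c(L/π)²∫(u')², so a(u,u) ≥ (1 + c(L/π)²)∫(u')², while ||u||_{H^1}² ≤ (1 + (L/π)²)∫(u')²; dividing yields the same α.) With (π/L)² = π^2 and c = -12/7, the largest admissible constant is α = ((π/L)² + c)/((π/L)² + 1).
Simplifying, α = (-12/7 + π^2)/(1 + π^2).


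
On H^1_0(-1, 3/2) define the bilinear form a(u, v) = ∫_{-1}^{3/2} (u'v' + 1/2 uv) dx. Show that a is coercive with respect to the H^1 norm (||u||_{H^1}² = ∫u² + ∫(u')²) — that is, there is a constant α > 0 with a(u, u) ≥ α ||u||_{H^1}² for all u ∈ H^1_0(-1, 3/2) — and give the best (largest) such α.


α = (25 + 8*π^2)/(2*(25 + 4*π^2))

Coercivity of a(·,·) on H^1_0(-1, 3/2) means a(u, u) ≥ α ||u||_{H^1}² for every u ∈ H^1_0.
The interval has length L = 5/2, and Poincaré/coercivity depend only on L. Here a(u, u) = ∫(u')² + (1/2)·∫u².
Here 0 < c = 1/2 < 1. The condition a(u,u) ≥ α||u||_{H^1}² reads (1−α)∫(u')² ≥ (α−c)∫u². Any admissible α is ≤ 1 (rapidly oscillating u have ∫u²/∫(u')² → 0), and α = 1 would force 0 ≥ (1−c)∫u², impossible since c < 1; so 1−α > 0. By the sharp Poincaré inequality on H^1_0 of an interval of length L, ∫(u')² ≥ (π/L)²∫u² with equality for the first sine mode sin(π(x−x₀)/L) (x₀ the left endpoint), so the inequality holds for all u iff (1−α)(π/L)² ≥ α − c, i.e. α ≤ ((π/L)² + c)/((π/L)² + 1) = (1 + c(L/π)²)/(1 + (L/π)²). With (π/L)² = 4*π^2/25 and c = 1/2, the largest admissible constant is α = ((π/L)² + c)/((π/L)² + 1).
Simplifying, α = (25 + 8*π^2)/(2*(25 + 4*π^2)).


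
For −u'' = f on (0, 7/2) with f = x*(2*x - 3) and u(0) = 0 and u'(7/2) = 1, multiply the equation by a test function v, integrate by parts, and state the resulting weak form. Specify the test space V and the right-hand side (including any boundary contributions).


V = {v ∈ H^1(0, 7/2) : v(0) = 0} (test functions vanish at x = 0 where u is specified); weak form: ∫_0^7/2 u'v' dx = ∫_0^7/2 (x*(2*x - 3)) v dx + v(7/2) for all v ∈ V.

Multiply both sides by a test function v and integrate from 0 to 7/2:
  ∫_0^7/2 −u''(x) v(x) dx = ∫_0^7/2 f(x) v(x) dx.
Integrate the LHS by parts once:
  ∫_0^7/2 −u'' v dx = −[u'(x) v(x)]_0^7/2 + ∫_0^7/2 u'(x) v'(x) dx.
Thus ∫_0^7/2 u'(x) v'(x) dx = ∫_0^7/2 f(x) v(x) dx + [u'(x) v(x)]_0^7/2.
Choose V so that boundary terms are either known or forced to vanish.
Mixed BC: u(0) = 0 (Dirichlet) and u'(7/2) = 1 (Neumann). Define V = {v ∈ H^1(0, 7/2) : v(0) = 0}. Then [u' v]_0^7/2 = u'(7/2)·v(7/2) − u'(0)·0 = v(7/2).
Weak formulation: find u (satisfying any essential BC) such that ∫_0^7/2 u'(x) v'(x) dx = ∫_0^7/2 f v dx + v(7/2) for all v ∈ V (Dirichlet at 0 absorbed into V; Neumann datum at x = 7/2 contributes the boundary term).
Substituting f(x) = x*(2*x - 3), the right-hand side is ∫_0^7/2 (x*(2*x - 3)) v dx + v(7/2).


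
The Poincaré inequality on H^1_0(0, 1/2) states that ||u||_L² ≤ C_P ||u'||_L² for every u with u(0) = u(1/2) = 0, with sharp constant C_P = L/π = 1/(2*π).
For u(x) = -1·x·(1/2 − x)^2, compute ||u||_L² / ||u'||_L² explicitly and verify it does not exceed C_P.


||u||_L² / ||u'||_L² = sqrt(14)/28 < C_P = 1/(2*π).

u(x) = -1·x·(1/2 − x)^2, so u'(x) = (1 - 6*x)*(2*x - 1)/4.
u(x) = -1·x·(1/2 − x)^2 vanishes at x = 0 and x = 1/2, so u ∈ H^1_0(0, 1/2). Differentiate via the product rule and integrate the resulting polynomials term by term.
  ∫_0^1/2 u² dx = ∫_0^1/2 (x^6 - 2*x^5 + 3*x^4/2 - x^3/2 + x^2/16) dx. Term by term:
    ∫_0^1/2 x^6 dx = 1/896;  ∫_0^1/2 -2*x^5 dx = -1/192;  ∫_0^1/2 3*x^4/2 dx = 3/320;
    ∫_0^1/2 -x^3/2 dx = -1/128;  ∫_0^1/2 x^2/16 dx = 1/384.
  Sum: 1/896 − 1/192 + 3/320 − 1/128 + 1/384 = 1/13440.
  ∫_0^1/2 (u')² dx = ∫_0^1/2 (9*x^4 - 12*x^3 + 11*x^2/2 - x + 1/16) dx. Term by term:
    ∫_0^1/2 9*x^4 dx = 9/160;  ∫_0^1/2 -12*x^3 dx = -3/16;  ∫_0^1/2 11*x^2/2 dx = 11/48;
    ∫_0^1/2 -x dx = -1/8;  ∫_0^1/2 1/16 dx = 1/32.
  Sum: 9/160 − 3/16 + 11/48 − 1/8 + 1/32 = 1/240.
∫_0^1/2 u² dx = 1/13440, so ||u||_L² = sqrt(210)/1680.
∫_0^1/2 (u')² dx = 1/240, so ||u'||_L² = sqrt(15)/60.
Ratio ||u||_L² / ||u'||_L² = sqrt(14)/28.
Sharp Poincaré constant on H^1_0(0, 1/2) is C_P = L/π = 1/(2*π), achieved by sin(2*π·x).
A polynomial bump cannot attain the sharp Poincaré constant (only the first sine eigenfunction does), so the ratio is strictly less than C_P, consistent with ||u||_L² ≤ C_P ||u'||_L².


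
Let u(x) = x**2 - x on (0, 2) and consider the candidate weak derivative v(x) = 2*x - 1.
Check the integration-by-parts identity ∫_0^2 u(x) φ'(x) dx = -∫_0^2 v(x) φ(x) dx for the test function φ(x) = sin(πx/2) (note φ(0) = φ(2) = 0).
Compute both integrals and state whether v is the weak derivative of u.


LHS = -4/π, RHS = -4/π. Yes, v = u' weakly.

u(x) = x**2 - x, classical derivative u'(x) = 2*x - 1.
φ(x) = sin(πx/2), so φ'(x) = π*cos(π*x/2)/2.
Note φ(0) = φ(2) = 0, so the boundary term u·φ vanishes.
LHS = ∫_0^2 u(x) φ'(x) dx = ∫_0^2 (π*x^2*cos(π*x/2)/2 - π*x*cos(π*x/2)/2) dx. Term by term:
  ∫_0^2 π*x^2*cos(π*x/2)/2 dx = -8/π;  ∫_0^2 -π*x*cos(π*x/2)/2 dx = 4/π.
Sum: -8/π + 4/π = -4/π.
So LHS = -4/π.
∫_0^2 v(x) φ(x) dx = ∫_0^2 (2*x*sin(π*x/2) - sin(π*x/2)) dx. Term by term:
  ∫_0^2 -sin(π*x/2) dx = -4/π;  ∫_0^2 2*x*sin(π*x/2) dx = 8/π.
Sum: -4/π + 8/π = 4/π.
So RHS = -∫_0^2 v(x) φ(x) dx = -4/π.
LHS = RHS, so the identity holds for this test φ.
Moreover u is smooth here and v(x) = u'(x) = 2*x - 1 pointwise, so the identity holds for every test function. Hence v is the weak derivative of u.


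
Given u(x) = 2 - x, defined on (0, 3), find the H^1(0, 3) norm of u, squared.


||u||_{H^1}^2 = 6

The H^1 norm (squared) on an interval (0, L) is
  ||u||_{H^1}^2 = ∫_0^L u(x)^2 dx + ∫_0^L u'(x)^2 dx.
Compute u'(x) = -1.
Then u(x)^2 = x**2 - 4*x + 4 and u'(x)^2 = 1.
Integrate each monomial from 0 to 3 using ∫_0^3 c·x^n dx = c·3^(n+1)/(n+1):
  ∫_0^3 u(x)^2 dx = ∫_0^3 (x^2 - 4*x + 4) dx. Term by term:
    ∫_0^3 x^2 dx = 9;  ∫_0^3 -4*x dx = -18;  ∫_0^3 4 dx = 12.
  Sum: 9 − 18 + 12 = 3.
  ∫_0^3 u'(x)^2 dx = ∫_0^3 (1) dx. Term by term:
    ∫_0^3 1 dx = 3.
Adding: ||u||_{H^1}^2 = 3 + 3 = 6.


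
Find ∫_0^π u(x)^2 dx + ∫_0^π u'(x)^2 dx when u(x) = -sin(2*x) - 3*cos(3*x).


||u||_{H^1(0,π)}^2 = -48 + 95*π/2

u'(x) = 9*sin(3*x) - 2*cos(2*x).
Expand u² and (u')² and integrate term by term on (0, π), using: for integers n ≥ 1, ∫_0^π sin²(nx) dx = ∫_0^π cos²(nx) dx = π/2; for n ≠ n', ∫_0^π sin(nx)sin(n'x) dx = ∫_0^π cos(nx)cos(n'x) dx = 0; and by product-to-sum, ∫_0^π sin(nx)cos(n'x) dx = ½∫_0^π [sin((n+n')x) + sin((n−n')x)] dx, which is 0 when n+n' is even and 2n/(n²−n'²) when n+n' is odd (it need not vanish on (0, π)).
  u² squared terms: (-1)²·∫sin(2x)² dx = 1·π/2 = π/2;  (-3)²·∫cos(3x)² dx = 9·π/2 = 9*π/2.
  u² cross terms: 2·(-1)·(-3)·∫sin(2x)·cos(3x) dx = 6·(-4/5) = -24/5.
  So ∫_0^π u² dx = π/2 + 9*π/2 − 24/5 = -24/5 + 5*π.
  (u')² squared terms: (-2)²·∫cos(2x)² dx = 4·π/2 = 2*π;  (9)²·∫sin(3x)² dx = 81·π/2 = 81*π/2.
  (u')² cross terms: 2·(-2)·(9)·∫cos(2x)·sin(3x) dx = -36·(6/5) = -216/5.
  So ∫_0^π (u')² dx = 2*π + 81*π/2 − 216/5 = -216/5 + 85*π/2.
||u||_{H^1}^2 = (-24/5 + 5*π) + (-216/5 + 85*π/2) = -48 + 95*π/2.


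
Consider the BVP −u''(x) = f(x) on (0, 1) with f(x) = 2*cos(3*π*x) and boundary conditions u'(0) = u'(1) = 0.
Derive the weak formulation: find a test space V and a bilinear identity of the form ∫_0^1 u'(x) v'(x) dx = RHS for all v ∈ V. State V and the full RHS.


V = H^1(0, 1) (no boundary constraint on v; u is determined up to an additive constant); weak form: ∫_0^1 u'v' dx = ∫_0^1 (2*cos(3*π*x)) v dx for all v ∈ V.

Multiply both sides by a test function v and integrate from 0 to 1:
  ∫_0^1 −u''(x) v(x) dx = ∫_0^1 f(x) v(x) dx.
Integrate the LHS by parts once:
  ∫_0^1 −u'' v dx = −[u'(x) v(x)]_0^1 + ∫_0^1 u'(x) v'(x) dx.
Thus ∫_0^1 u'(x) v'(x) dx = ∫_0^1 f(x) v(x) dx + [u'(x) v(x)]_0^1.
Choose V so that boundary terms are either known or forced to vanish.
u has homogeneous Neumann: u'(0) = u'(1) = 0. So [u' v]_0^1 = 0·v(1) − 0·v(0) = 0 for any v; take V = H^1(0, 1).
Weak formulation: find u (satisfying any essential BC) such that ∫_0^1 u'(x) v'(x) dx = ∫_0^1 f v dx for all v ∈ V (homogeneous Neumann, so boundary terms vanish).
Substituting f(x) = 2*cos(3*π*x), the right-hand side is ∫_0^1 (2*cos(3*π*x)) v dx.
Compatibility check (pure Neumann): taking v ≡ 1 ∈ V gives 0 = ∫_0^1 f dx + (0) − (0), i.e. ∫_0^1 f dx must equal u'(0) − u'(1) = 0. Indeed ∫_0^1 (2*cos(3*π*x)) dx = 0, so the data are compatible. The solution is then unique only up to an additive constant (fix it e.g. by requiring ∫_0^1 u dx = 0).


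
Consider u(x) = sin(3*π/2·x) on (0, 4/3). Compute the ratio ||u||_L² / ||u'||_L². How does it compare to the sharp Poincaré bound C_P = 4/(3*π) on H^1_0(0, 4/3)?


||u||_L² / ||u'||_L² = 2/(3*π) < C_P = 4/(3*π).

u(x) = sin(3*π/2·x), so u'(x) = 3*π*cos(3*π*x/2)/2.
Writing u(x) = A·sin(kπx/L) with A = 1 and k = 2, use ∫_0^L sin²(kπx/L) dx = L/2 and ∫_0^L cos²(kπx/L) dx = L/2.
u² = 1·sin²(3*π/2·x) and (u')² = 9*π^2/4·cos²(3*π/2·x), and each of sin², cos² integrates to L/2 = 2/3 over (0, 4/3).
∫_0^4/3 u² dx = 2/3, so ||u||_L² = sqrt(6)/3.
∫_0^4/3 (u')² dx = 3*π^2/2, so ||u'||_L² = sqrt(6)*π/2.
Ratio ||u||_L² / ||u'||_L² = 2/(3*π).
Sharp Poincaré constant on H^1_0(0, 4/3) is C_P = L/π = 4/(3*π), achieved by sin(3*π/4·x).
This is the k = 2 harmonic; the ratio L/(kπ) is strictly less than C_P = L/π, consistent with the sharp inequality ||u||_L² ≤ C_P ||u'||_L².


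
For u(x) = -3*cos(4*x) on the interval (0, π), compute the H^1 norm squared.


||u||_{H^1(0,π)}^2 = 153*π/2

u'(x) = 12*sin(4*x).
Expand u² and (u')² and integrate term by term on (0, π), using: for integers n ≥ 1, ∫_0^π sin²(nx) dx = ∫_0^π cos²(nx) dx = π/2; for n ≠ n', ∫_0^π sin(nx)sin(n'x) dx = ∫_0^π cos(nx)cos(n'x) dx = 0; and by product-to-sum, ∫_0^π sin(nx)cos(n'x) dx = ½∫_0^π [sin((n+n')x) + sin((n−n')x)] dx, which is 0 when n+n' is even and 2n/(n²−n'²) when n+n' is odd (it need not vanish on (0, π)).
  u² squared terms: (-3)²·∫cos(4x)² dx = 9·π/2 = 9*π/2.
  So ∫_0^π u² dx = 9*π/2.
  (u')² squared terms: (12)²·∫sin(4x)² dx = 144·π/2 = 72*π.
  So ∫_0^π (u')² dx = 72*π.
||u||_{H^1}^2 = (9*π/2) + (72*π) = 153*π/2.


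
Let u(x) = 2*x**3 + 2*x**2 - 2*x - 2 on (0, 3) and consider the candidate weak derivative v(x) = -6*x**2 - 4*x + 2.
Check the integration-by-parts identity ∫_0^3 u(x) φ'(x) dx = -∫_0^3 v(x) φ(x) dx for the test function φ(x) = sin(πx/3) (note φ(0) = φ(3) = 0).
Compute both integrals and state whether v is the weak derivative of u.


LHS = -186/π + 648/π^3, RHS = -648/π^3 + 186/π. No, v is not the weak derivative of u.

u(x) = 2*x**3 + 2*x**2 - 2*x - 2, classical derivative u'(x) = 6*x**2 + 4*x - 2.
φ(x) = sin(πx/3), so φ'(x) = π*cos(π*x/3)/3.
Note φ(0) = φ(3) = 0, so the boundary term u·φ vanishes.
LHS = ∫_0^3 u(x) φ'(x) dx = ∫_0^3 (2*π*x^3*cos(π*x/3)/3 + 2*π*x^2*cos(π*x/3)/3 - 2*π*x*cos(π*x/3)/3 - 2*π*cos(π*x/3)/3) dx. Term by term:
  ∫_0^3 -2*π*cos(π*x/3)/3 dx = 0;  ∫_0^3 -2*π*x*cos(π*x/3)/3 dx = 12/π;  ∫_0^3 2*π*x^2*cos(π*x/3)/3 dx = -36/π;
  ∫_0^3 2*π*x^3*cos(π*x/3)/3 dx = -162/π + 648/π^3.
Sum: 0 + 12/π − 36/π + -162/π + 648/π^3 = -186/π + 648/π^3.
So LHS = -186/π + 648/π^3.
∫_0^3 v(x) φ(x) dx = ∫_0^3 (-6*x^2*sin(π*x/3) - 4*x*sin(π*x/3) + 2*sin(π*x/3)) dx. Term by term:
  ∫_0^3 2*sin(π*x/3) dx = 12/π;  ∫_0^3 -6*x^2*sin(π*x/3) dx = -162/π + 648/π^3;  ∫_0^3 -4*x*sin(π*x/3) dx = -36/π.
Sum: 12/π + -162/π + 648/π^3 − 36/π = -186/π + 648/π^3.
So RHS = -∫_0^3 v(x) φ(x) dx = -648/π^3 + 186/π.
LHS − RHS = -372/π + 1296/π^3 ≠ 0, so the identity fails.
(For a valid weak derivative the identity must hold for EVERY test function, in particular this one. The failure shows v is NOT the weak derivative of u.)
Correct weak derivative would be u'(x) = 6*x**2 + 4*x - 2.


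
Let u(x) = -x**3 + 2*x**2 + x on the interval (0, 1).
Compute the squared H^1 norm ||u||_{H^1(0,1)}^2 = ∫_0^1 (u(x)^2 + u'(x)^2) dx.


||u||_{H^1}^2 = 187/35

The H^1 norm (squared) on an interval (0, L) is
  ||u||_{H^1}^2 = ∫_0^L u(x)^2 dx + ∫_0^L u'(x)^2 dx.
Compute u'(x) = -3*x**2 + 4*x + 1.
Then u(x)^2 = x**6 - 4*x**5 + 2*x**4 + 4*x**3 + x**2 and u'(x)^2 = 9*x**4 - 24*x**3 + 10*x**2 + 8*x + 1.
Integrate each monomial from 0 to 1 using ∫_0^1 c·x^n dx = c·1^(n+1)/(n+1):
  ∫_0^1 u(x)^2 dx = ∫_0^1 (x^6 - 4*x^5 + 2*x^4 + 4*x^3 + x^2) dx. Term by term:
    ∫_0^1 x^6 dx = 1/7;  ∫_0^1 -4*x^5 dx = -2/3;  ∫_0^1 2*x^4 dx = 2/5;
    ∫_0^1 4*x^3 dx = 1;  ∫_0^1 x^2 dx = 1/3.
  Sum: 1/7 − 2/3 + 2/5 + 1 + 1/3 = 127/105.
  ∫_0^1 u'(x)^2 dx = ∫_0^1 (9*x^4 - 24*x^3 + 10*x^2 + 8*x + 1) dx. Term by term:
    ∫_0^1 9*x^4 dx = 9/5;  ∫_0^1 -24*x^3 dx = -6;  ∫_0^1 10*x^2 dx = 10/3;
    ∫_0^1 8*x dx = 4;  ∫_0^1 1 dx = 1.
  Sum: 9/5 − 6 + 10/3 + 4 + 1 = 62/15.
Adding: ||u||_{H^1}^2 = 127/105 + 62/15 = 187/35.
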